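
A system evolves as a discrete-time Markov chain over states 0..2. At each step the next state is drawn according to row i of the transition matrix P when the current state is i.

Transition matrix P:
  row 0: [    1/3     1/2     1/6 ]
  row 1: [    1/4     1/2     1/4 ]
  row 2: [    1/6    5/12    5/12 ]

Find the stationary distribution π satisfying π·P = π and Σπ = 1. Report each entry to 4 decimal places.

π = [0.2477, 0.4771, 0.2752]

Balance equations π_j = Σ_i π_i·P[i][j]:
  π_0 = 1/3·π_0 + 1/4·π_1 + 1/6·π_2
  π_1 = 1/2·π_0 + 1/2·π_1 + 5/12·π_2
  normalize: π_0 + π_1 + π_2 = 1
Solving the linear system gives exactly π = [27/109, 52/109, 30/109].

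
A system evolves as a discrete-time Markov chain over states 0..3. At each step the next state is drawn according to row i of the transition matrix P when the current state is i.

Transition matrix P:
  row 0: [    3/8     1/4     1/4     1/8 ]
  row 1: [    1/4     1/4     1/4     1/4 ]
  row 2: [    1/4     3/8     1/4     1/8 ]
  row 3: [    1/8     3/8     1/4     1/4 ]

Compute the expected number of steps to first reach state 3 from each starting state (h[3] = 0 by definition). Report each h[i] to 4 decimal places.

First-step conditioning: h[3] = 0; for i ≠ 3, h[i] = 1 + Σ_k P[i][k]·h[k].
  h[0] = 1 + 3/8·h[0] + 1/4·h[1] + 1/4·h[2]
  h[1] = 1 + 1/4·h[0] + 1/4·h[1] + 1/4·h[2]
  h[2] = 1 + 1/4·h[0] + 3/8·h[1] + 1/4·h[2]
Solving the 3×3 linear system over states ≠ 3 gives exactly h = [256/41, 224/41, 252/41, 0] (h[3] = 0 is the target).

h = [6.2439, 5.4634, 6.1463, 0.0000]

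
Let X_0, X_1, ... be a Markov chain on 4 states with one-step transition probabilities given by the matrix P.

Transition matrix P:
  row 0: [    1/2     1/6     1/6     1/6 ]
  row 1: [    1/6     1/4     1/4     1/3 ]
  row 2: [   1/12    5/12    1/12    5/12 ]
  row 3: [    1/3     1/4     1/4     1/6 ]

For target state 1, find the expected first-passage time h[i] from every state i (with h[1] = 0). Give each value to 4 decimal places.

First-step conditioning: h[1] = 0; for i ≠ 1, h[i] = 1 + Σ_k P[i][k]·h[k].
  h[0] = 1 + 1/2·h[0] + 1/6·h[2] + 1/6·h[3]
  h[2] = 1 + 1/12·h[0] + 1/12·h[2] + 5/12·h[3]
  h[3] = 1 + 1/3·h[0] + 1/4·h[2] + 1/6·h[3]
Solving the 3×3 linear system over states ≠ 1 gives exactly h = [459/104, 0, 171/52, 411/104] (h[1] = 0 is the target).

h = [4.4135, 0.0000, 3.2885, 3.9519]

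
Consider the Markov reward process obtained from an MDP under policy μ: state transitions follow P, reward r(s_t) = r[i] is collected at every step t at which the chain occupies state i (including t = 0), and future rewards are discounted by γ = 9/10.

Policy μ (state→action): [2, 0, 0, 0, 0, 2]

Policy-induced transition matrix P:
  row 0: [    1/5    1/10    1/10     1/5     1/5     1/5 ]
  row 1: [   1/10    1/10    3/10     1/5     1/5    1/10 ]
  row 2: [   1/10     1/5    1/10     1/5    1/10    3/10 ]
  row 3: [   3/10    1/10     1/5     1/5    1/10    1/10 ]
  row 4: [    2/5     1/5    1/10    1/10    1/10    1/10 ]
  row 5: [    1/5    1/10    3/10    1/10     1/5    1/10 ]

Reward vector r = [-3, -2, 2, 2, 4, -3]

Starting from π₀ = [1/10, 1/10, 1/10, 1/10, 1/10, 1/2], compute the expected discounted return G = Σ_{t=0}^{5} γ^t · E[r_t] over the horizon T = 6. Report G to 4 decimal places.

t=0: π = [0.1000, 0.1000, 0.1000, 0.1000, 0.1000, 0.5000], E[r] = -1.2000, γ^t·E[r] = -1.200000, running G = -1.200000
t=1: π = [0.2100, 0.1200, 0.2300, 0.1400, 0.1700, 0.1300], E[r] = 0.1600, γ^t·E[r] = 0.144000, running G = -1.056000
t=2: π = [0.2130, 0.1400, 0.1640, 0.1700, 0.1460, 0.1670], E[r] = -0.1680, γ^t·E[r] = -0.136080, running G = -1.192080
t=3: π = [0.2158, 0.1310, 0.1784, 0.1687, 0.1520, 0.1541], E[r] = -0.0695, γ^t·E[r] = -0.050666, running G = -1.242746
t=4: π = [0.2163, 0.1330, 0.1739, 0.1694, 0.1501, 0.1573], E[r] = -0.0999, γ^t·E[r] = -0.065564, running G = -1.308310
t=5: π = [0.2163, 0.1324, 0.1750, 0.1693, 0.1507, 0.1564], E[r] = -0.0916, γ^t·E[r] = -0.054113, running G = -1.362423

G = -1.3624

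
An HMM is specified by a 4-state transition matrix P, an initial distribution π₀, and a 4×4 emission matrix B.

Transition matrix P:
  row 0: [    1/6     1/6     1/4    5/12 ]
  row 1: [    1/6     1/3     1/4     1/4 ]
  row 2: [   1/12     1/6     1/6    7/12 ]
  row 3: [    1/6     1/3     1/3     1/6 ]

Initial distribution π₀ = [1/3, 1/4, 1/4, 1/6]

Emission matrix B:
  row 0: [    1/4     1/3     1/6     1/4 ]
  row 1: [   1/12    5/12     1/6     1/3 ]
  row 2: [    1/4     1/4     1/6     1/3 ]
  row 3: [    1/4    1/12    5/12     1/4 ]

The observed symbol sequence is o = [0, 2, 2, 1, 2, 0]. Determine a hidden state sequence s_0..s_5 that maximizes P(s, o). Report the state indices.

t=0: δ = [8.333e-02, 2.083e-02, 6.250e-02, 4.167e-02]  (obs o_0=0)
t=1: δ = [2.315e-03, 2.315e-03, 3.472e-03, 1.519e-02]  ψ = [0, 0, 0, 2]  (obs o_1=2)
t=2: δ = [4.220e-04, 8.439e-04, 8.439e-04, 1.055e-03]  ψ = [3, 3, 3, 3]  (obs o_2=2)
t=3: δ = [5.861e-05, 1.465e-04, 8.791e-05, 4.103e-05]  ψ = [3, 3, 3, 2]  (obs o_3=1)
t=4: δ = [4.070e-06, 8.140e-06, 6.105e-06, 2.137e-05]  ψ = [1, 1, 1, 2]  (obs o_4=2)
t=5: δ = [8.903e-07, 5.935e-07, 1.781e-06, 8.903e-07]  ψ = [3, 3, 3, 2]  (obs o_5=0)
backtrack: best end state = 2; path = [2, 3, 3, 2, 3, 2]

path = [2, 3, 3, 2, 3, 2]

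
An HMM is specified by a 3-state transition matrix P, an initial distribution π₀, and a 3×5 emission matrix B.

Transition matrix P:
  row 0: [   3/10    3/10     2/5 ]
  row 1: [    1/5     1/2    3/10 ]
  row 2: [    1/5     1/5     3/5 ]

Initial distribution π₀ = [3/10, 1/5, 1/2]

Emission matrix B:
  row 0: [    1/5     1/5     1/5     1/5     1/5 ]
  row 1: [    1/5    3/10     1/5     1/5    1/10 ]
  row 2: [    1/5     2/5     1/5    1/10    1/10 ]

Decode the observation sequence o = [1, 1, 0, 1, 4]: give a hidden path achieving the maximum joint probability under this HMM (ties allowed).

t=0: δ = [6.000e-02, 6.000e-02, 2.000e-01]  (obs o_0=1)
t=1: δ = [8.000e-03, 1.200e-02, 4.800e-02]  ψ = [2, 2, 2]  (obs o_1=1)
t=2: δ = [1.920e-03, 1.920e-03, 5.760e-03]  ψ = [2, 2, 2]  (obs o_2=0)
t=3: δ = [2.304e-04, 3.456e-04, 1.382e-03]  ψ = [2, 2, 2]  (obs o_3=1)
t=4: δ = [5.530e-05, 2.765e-05, 8.294e-05]  ψ = [2, 2, 2]  (obs o_4=4)
backtrack: best end state = 2; path = [2, 2, 2, 2, 2]

path = [2, 2, 2, 2, 2]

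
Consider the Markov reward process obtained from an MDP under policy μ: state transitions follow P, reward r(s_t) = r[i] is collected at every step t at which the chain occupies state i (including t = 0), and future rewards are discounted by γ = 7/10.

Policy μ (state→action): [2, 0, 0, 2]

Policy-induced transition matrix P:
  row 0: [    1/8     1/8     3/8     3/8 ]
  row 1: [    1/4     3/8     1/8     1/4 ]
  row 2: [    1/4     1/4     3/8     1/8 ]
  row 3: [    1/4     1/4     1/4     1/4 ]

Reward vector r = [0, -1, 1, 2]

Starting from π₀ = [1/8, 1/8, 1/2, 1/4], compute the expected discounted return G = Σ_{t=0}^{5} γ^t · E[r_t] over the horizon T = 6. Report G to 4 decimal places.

G = 1.8404

t=0: π = [0.1250, 0.1250, 0.5000, 0.2500], E[r] = 0.8750, γ^t·E[r] = 0.875000, running G = 0.875000
t=1: π = [0.2344, 0.2500, 0.3125, 0.2031], E[r] = 0.4688, γ^t·E[r] = 0.328125, running G = 1.203125
t=2: π = [0.2207, 0.2520, 0.2871, 0.2402], E[r] = 0.5156, γ^t·E[r] = 0.252656, running G = 1.455781
t=3: π = [0.2224, 0.2539, 0.2820, 0.2417], E[r] = 0.5115, γ^t·E[r] = 0.175436, running G = 1.631217
t=4: π = [0.2222, 0.2539, 0.2813, 0.2426], E[r] = 0.5125, γ^t·E[r] = 0.123047, running G = 1.754264
t=5: π = [0.2222, 0.2540, 0.2812, 0.2426], E[r] = 0.5125, γ^t·E[r] = 0.086128, running G = 1.840392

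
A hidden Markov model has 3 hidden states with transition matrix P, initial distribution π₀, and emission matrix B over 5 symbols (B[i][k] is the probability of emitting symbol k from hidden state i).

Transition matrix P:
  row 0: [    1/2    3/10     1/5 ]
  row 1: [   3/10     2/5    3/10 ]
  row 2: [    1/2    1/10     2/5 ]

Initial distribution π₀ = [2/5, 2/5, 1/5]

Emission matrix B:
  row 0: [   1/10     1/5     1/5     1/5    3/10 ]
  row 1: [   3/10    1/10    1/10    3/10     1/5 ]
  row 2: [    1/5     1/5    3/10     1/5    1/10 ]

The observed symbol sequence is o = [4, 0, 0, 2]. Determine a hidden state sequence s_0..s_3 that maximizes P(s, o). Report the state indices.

t=0: δ = [1.200e-01, 8.000e-02, 2.000e-02]  (obs o_0=4)
t=1: δ = [6.000e-03, 1.080e-02, 4.800e-03]  ψ = [0, 0, 0]  (obs o_1=0)
t=2: δ = [3.240e-04, 1.296e-03, 6.480e-04]  ψ = [1, 1, 1]  (obs o_2=0)
t=3: δ = [7.776e-05, 5.184e-05, 1.166e-04]  ψ = [1, 1, 1]  (obs o_3=2)
backtrack: best end state = 2; path = [0, 1, 1, 2]

path = [0, 1, 1, 2]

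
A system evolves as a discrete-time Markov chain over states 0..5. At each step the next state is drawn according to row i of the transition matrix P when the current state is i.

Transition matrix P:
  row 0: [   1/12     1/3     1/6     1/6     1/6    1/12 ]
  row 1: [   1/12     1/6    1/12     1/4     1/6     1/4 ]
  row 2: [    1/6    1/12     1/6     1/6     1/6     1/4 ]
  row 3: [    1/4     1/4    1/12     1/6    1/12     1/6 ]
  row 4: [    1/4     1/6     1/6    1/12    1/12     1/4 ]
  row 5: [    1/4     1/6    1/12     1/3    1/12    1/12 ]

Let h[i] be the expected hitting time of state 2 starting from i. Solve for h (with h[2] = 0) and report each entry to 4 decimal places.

First-step conditioning: h[2] = 0; for i ≠ 2, h[i] = 1 + Σ_k P[i][k]·h[k].
  h[0] = 1 + 1/12·h[0] + 1/3·h[1] + 1/6·h[3] + 1/6·h[4] + 1/12·h[5]
  h[1] = 1 + 1/12·h[0] + 1/6·h[1] + 1/4·h[3] + 1/6·h[4] + 1/4·h[5]
  h[3] = 1 + 1/4·h[0] + 1/4·h[1] + 1/6·h[3] + 1/12·h[4] + 1/6·h[5]
  h[4] = 1 + 1/4·h[0] + 1/6·h[1] + 1/12·h[3] + 1/12·h[4] + 1/4·h[5]
  h[5] = 1 + 1/4·h[0] + 1/6·h[1] + 1/3·h[3] + 1/12·h[4] + 1/12·h[5]
Solving the 5×5 linear system over states ≠ 2 gives exactly h = [53652/6295, 11688/1259, 0, 58128/6295, 53256/6295, 58104/6295] (h[2] = 0 is the target).

h = [8.5230, 9.2836, 0.0000, 9.2340, 8.4600, 9.2302]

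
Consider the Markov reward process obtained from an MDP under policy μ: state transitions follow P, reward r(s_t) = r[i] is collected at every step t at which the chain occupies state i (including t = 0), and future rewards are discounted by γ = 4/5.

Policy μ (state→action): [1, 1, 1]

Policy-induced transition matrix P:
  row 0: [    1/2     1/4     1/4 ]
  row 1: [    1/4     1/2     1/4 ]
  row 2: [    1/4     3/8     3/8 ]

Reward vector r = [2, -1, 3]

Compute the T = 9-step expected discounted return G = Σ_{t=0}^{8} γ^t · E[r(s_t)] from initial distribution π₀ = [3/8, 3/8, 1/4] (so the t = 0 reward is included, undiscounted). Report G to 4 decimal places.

G = 4.9448

t=0: π = [0.3750, 0.3750, 0.2500], E[r] = 1.1250, γ^t·E[r] = 1.125000, running G = 1.125000
t=1: π = [0.3438, 0.3750, 0.2813], E[r] = 1.1563, γ^t·E[r] = 0.925000, running G = 2.050000
t=2: π = [0.3359, 0.3789, 0.2852], E[r] = 1.1484, γ^t·E[r] = 0.735000, running G = 2.785000
t=3: π = [0.3340, 0.3804, 0.2856], E[r] = 1.1445, γ^t·E[r] = 0.586000, running G = 3.371000
t=4: π = [0.3335, 0.3808, 0.2857], E[r] = 1.1433, γ^t·E[r] = 0.468300, running G = 3.839300
t=5: π = [0.3334, 0.3809, 0.2857], E[r] = 1.1430, γ^t·E[r] = 0.374530, running G = 4.213830
t=6: π = [0.3333, 0.3809, 0.2857], E[r] = 1.1429, γ^t·E[r] = 0.299601, running G = 4.513431
t=7: π = [0.3333, 0.3809, 0.2857], E[r] = 1.1429, γ^t·E[r] = 0.239676, running G = 4.753107
t=8: π = [0.3333, 0.3810, 0.2857], E[r] = 1.1429, γ^t·E[r] = 0.191740, running G = 4.944847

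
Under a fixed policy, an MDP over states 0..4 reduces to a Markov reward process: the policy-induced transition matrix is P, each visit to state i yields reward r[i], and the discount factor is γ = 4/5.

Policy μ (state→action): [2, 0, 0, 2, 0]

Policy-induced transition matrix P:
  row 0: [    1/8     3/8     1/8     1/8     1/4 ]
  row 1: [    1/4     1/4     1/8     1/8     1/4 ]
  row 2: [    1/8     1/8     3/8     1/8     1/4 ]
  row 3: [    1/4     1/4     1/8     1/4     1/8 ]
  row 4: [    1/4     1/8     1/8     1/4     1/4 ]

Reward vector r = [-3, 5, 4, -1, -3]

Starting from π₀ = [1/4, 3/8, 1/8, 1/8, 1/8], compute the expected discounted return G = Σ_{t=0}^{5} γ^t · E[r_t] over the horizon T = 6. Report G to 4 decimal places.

G = 2.0538

t=0: π = [0.2500, 0.3750, 0.1250, 0.1250, 0.1250], E[r] = 1.1250, γ^t·E[r] = 1.125000, running G = 1.125000
t=1: π = [0.2031, 0.2500, 0.1563, 0.1563, 0.2344], E[r] = 0.4063, γ^t·E[r] = 0.325000, running G = 1.450000
t=2: π = [0.2051, 0.2266, 0.1641, 0.1738, 0.2305], E[r] = 0.3086, γ^t·E[r] = 0.197500, running G = 1.647500
t=3: π = [0.2039, 0.2263, 0.1660, 0.1755, 0.2283], E[r] = 0.3237, γ^t·E[r] = 0.165750, running G = 1.813250
t=4: π = [0.2038, 0.2262, 0.1665, 0.1755, 0.2281], E[r] = 0.3260, γ^t·E[r] = 0.133550, running G = 1.946800
t=5: π = [0.2037, 0.2262, 0.1666, 0.1754, 0.2281], E[r] = 0.3265, γ^t·E[r] = 0.106978, running G = 2.053778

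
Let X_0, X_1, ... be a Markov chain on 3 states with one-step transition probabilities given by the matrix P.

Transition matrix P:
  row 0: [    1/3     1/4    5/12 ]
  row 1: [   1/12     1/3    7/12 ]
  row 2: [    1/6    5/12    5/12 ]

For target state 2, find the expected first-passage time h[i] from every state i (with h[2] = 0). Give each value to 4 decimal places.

First-step conditioning: h[2] = 0; for i ≠ 2, h[i] = 1 + Σ_k P[i][k]·h[k].
  h[0] = 1 + 1/3·h[0] + 1/4·h[1]
  h[1] = 1 + 1/12·h[0] + 1/3·h[1]
Solving the 2×2 linear system over states ≠ 2 gives exactly h = [132/61, 108/61, 0] (h[2] = 0 is the target).

h = [2.1639, 1.7705, 0.0000]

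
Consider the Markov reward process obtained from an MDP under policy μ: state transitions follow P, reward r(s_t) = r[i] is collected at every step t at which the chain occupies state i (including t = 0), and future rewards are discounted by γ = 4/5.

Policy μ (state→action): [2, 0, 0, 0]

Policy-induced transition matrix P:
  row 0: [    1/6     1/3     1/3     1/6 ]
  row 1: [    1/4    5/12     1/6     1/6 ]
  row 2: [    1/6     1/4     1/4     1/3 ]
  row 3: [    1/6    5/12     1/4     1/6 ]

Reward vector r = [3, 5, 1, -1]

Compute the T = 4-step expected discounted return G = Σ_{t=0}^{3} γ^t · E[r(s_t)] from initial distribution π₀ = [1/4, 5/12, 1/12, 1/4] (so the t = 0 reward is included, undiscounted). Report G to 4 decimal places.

G = 7.5175

t=0: π = [0.2500, 0.4167, 0.0833, 0.2500], E[r] = 2.6667, γ^t·E[r] = 2.666667, running G = 2.666667
t=1: π = [0.2014, 0.3819, 0.2361, 0.1806], E[r] = 2.5694, γ^t·E[r] = 2.055556, running G = 4.722222
t=2: π = [0.1985, 0.3605, 0.2350, 0.2060], E[r] = 2.4271, γ^t·E[r] = 1.553333, running G = 6.275556
t=3: π = [0.1967, 0.3610, 0.2365, 0.2058], E[r] = 2.4256, γ^t·E[r] = 1.241926, running G = 7.517481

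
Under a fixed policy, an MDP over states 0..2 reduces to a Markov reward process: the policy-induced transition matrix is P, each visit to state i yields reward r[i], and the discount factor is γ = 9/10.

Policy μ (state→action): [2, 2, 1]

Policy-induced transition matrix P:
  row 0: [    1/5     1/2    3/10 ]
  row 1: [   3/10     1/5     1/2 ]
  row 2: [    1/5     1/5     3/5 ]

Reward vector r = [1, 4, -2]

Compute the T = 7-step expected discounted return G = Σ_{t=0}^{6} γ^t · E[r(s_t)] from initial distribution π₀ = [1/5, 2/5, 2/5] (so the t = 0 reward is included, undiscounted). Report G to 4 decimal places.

G = 2.2270

t=0: π = [0.2000, 0.4000, 0.4000], E[r] = 1.0000, γ^t·E[r] = 1.000000, running G = 1.000000
t=1: π = [0.2400, 0.2600, 0.5000], E[r] = 0.2800, γ^t·E[r] = 0.252000, running G = 1.252000
t=2: π = [0.2260, 0.2720, 0.5020], E[r] = 0.3100, γ^t·E[r] = 0.251100, running G = 1.503100
t=3: π = [0.2272, 0.2678, 0.5050], E[r] = 0.2884, γ^t·E[r] = 0.210244, running G = 1.713344
t=4: π = [0.2268, 0.2682, 0.5051], E[r] = 0.2893, γ^t·E[r] = 0.189810, running G = 1.903153
t=5: π = [0.2268, 0.2680, 0.5052], E[r] = 0.2887, γ^t·E[r] = 0.170446, running G = 2.073599
t=6: π = [0.2268, 0.2680, 0.5052], E[r] = 0.2887, γ^t·E[r] = 0.153416, running G = 2.227015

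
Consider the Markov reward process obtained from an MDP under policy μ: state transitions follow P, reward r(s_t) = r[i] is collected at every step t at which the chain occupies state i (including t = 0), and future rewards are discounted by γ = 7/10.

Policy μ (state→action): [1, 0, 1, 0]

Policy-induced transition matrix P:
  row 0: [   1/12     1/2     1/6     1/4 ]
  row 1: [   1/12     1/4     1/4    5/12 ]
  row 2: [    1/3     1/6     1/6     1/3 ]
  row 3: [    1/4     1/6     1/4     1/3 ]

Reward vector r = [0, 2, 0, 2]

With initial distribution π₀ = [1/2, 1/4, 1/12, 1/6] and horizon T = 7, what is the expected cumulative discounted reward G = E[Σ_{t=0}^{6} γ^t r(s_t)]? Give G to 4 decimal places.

t=0: π = [0.5000, 0.2500, 0.0833, 0.1667], E[r] = 0.8333, γ^t·E[r] = 0.833333, running G = 0.833333
t=1: π = [0.1319, 0.3542, 0.2014, 0.3125], E[r] = 1.3333, γ^t·E[r] = 0.933333, running G = 1.766667
t=2: π = [0.1858, 0.2402, 0.2222, 0.3519], E[r] = 1.1840, γ^t·E[r] = 0.580174, running G = 2.346840
t=3: π = [0.1975, 0.2486, 0.2160, 0.3379], E[r] = 1.1729, γ^t·E[r] = 0.402317, running G = 2.749157
t=4: π = [0.1936, 0.2532, 0.2155, 0.3376], E[r] = 1.1816, γ^t·E[r] = 0.283710, running G = 3.032867
t=5: π = [0.1935, 0.2523, 0.2159, 0.3383], E[r] = 1.1812, γ^t·E[r] = 0.198530, running G = 3.231397
t=6: π = [0.1937, 0.2522, 0.2159, 0.3382], E[r] = 1.1808, γ^t·E[r] = 0.138925, running G = 3.370322

G = 3.3703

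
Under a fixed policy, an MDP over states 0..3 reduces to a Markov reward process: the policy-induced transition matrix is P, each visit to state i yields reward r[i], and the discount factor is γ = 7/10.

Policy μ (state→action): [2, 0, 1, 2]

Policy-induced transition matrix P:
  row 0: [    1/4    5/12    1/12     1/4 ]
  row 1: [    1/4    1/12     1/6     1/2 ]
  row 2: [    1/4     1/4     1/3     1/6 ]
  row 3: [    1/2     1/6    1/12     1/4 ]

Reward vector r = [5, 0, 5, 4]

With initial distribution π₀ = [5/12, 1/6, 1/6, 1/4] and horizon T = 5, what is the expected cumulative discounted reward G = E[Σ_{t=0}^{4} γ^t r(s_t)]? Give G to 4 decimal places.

t=0: π = [0.4167, 0.1667, 0.1667, 0.2500], E[r] = 3.9167, γ^t·E[r] = 3.916667, running G = 3.916667
t=1: π = [0.3125, 0.2708, 0.1389, 0.2778], E[r] = 3.3681, γ^t·E[r] = 2.357639, running G = 6.274306
t=2: π = [0.3194, 0.2338, 0.1406, 0.3061], E[r] = 3.5249, γ^t·E[r] = 1.727193, running G = 8.001499
t=3: π = [0.3265, 0.2388, 0.1380, 0.2967], E[r] = 3.5095, γ^t·E[r] = 1.203742, running G = 9.205241
t=4: π = [0.3242, 0.2399, 0.1377, 0.2982], E[r] = 3.5023, γ^t·E[r] = 0.840903, running G = 10.046144

G = 10.0461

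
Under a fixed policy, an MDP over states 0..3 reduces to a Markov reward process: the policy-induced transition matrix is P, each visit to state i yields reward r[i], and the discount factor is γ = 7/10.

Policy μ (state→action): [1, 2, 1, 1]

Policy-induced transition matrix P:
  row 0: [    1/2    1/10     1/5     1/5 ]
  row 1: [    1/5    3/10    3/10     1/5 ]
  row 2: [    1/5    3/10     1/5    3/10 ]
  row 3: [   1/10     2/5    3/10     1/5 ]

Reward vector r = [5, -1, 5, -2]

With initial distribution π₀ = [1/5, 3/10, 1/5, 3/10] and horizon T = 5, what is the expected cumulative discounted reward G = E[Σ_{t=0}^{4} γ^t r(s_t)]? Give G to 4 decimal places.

t=0: π = [0.2000, 0.3000, 0.2000, 0.3000], E[r] = 1.1000, γ^t·E[r] = 1.100000, running G = 1.100000
t=1: π = [0.2300, 0.2900, 0.2600, 0.2200], E[r] = 1.7200, γ^t·E[r] = 1.204000, running G = 2.304000
t=2: π = [0.2470, 0.2760, 0.2510, 0.2260], E[r] = 1.7620, γ^t·E[r] = 0.863380, running G = 3.167380
t=3: π = [0.2515, 0.2732, 0.2502, 0.2251], E[r] = 1.7851, γ^t·E[r] = 0.612289, running G = 3.779669
t=4: π = [0.2529, 0.2722, 0.2498, 0.2250], E[r] = 1.7916, γ^t·E[r] = 0.430163, running G = 4.209832

G = 4.2098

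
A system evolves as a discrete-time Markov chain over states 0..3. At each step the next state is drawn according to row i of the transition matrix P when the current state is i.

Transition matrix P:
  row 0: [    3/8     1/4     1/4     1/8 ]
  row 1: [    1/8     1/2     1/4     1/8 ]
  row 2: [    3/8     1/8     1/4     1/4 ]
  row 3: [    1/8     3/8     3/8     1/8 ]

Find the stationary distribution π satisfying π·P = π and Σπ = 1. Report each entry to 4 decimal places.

Balance equations π_j = Σ_i π_i·P[i][j]:
  π_0 = 3/8·π_0 + 1/8·π_1 + 3/8·π_2 + 1/8·π_3
  π_1 = 1/4·π_0 + 1/2·π_1 + 1/8·π_2 + 3/8·π_3
  π_2 = 1/4·π_0 + 1/4·π_1 + 1/4·π_2 + 3/8·π_3
  normalize: π_0 + π_1 + π_2 + π_3 = 1
Solving the linear system gives exactly π = [97/378, 17/54, 17/63, 10/63].

π = [0.2566, 0.3148, 0.2698, 0.1587]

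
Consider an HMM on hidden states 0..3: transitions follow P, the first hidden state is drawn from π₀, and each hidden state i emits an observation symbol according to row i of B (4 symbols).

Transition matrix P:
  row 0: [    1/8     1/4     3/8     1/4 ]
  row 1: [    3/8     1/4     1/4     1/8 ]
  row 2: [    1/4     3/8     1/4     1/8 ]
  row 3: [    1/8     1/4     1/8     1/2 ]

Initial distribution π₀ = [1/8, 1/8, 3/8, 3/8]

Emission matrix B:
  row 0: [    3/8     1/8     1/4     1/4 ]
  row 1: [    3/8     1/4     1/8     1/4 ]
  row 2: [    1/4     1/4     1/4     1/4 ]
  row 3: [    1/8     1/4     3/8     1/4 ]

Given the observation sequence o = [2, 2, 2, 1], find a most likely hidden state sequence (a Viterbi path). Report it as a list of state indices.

t=0: δ = [3.125e-02, 1.562e-02, 9.375e-02, 1.406e-01]  (obs o_0=2)
t=1: δ = [5.859e-03, 4.395e-03, 5.859e-03, 2.637e-02]  ψ = [2, 2, 2, 3]  (obs o_1=2)
t=2: δ = [8.240e-04, 8.240e-04, 8.240e-04, 4.944e-03]  ψ = [3, 3, 3, 3]  (obs o_2=2)
t=3: δ = [7.725e-05, 3.090e-04, 1.545e-04, 6.180e-04]  ψ = [3, 3, 3, 3]  (obs o_3=1)
backtrack: best end state = 3; path = [3, 3, 3, 3]

path = [3, 3, 3, 3]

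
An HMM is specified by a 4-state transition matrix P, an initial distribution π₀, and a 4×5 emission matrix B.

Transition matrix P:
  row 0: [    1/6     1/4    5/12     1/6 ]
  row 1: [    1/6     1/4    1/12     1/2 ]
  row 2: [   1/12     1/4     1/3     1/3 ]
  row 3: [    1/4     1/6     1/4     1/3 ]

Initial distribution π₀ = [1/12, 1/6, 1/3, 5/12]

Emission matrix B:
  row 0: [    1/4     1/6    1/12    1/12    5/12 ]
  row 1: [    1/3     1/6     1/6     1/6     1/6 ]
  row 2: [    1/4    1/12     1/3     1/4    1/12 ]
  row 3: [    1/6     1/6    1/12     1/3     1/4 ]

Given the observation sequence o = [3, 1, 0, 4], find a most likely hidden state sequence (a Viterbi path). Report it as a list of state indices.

path = [3, 0, 1, 3]

t=0: δ = [6.944e-03, 2.778e-02, 8.333e-02, 1.389e-01]  (obs o_0=3)
t=1: δ = [5.787e-03, 3.858e-03, 2.894e-03, 7.716e-03]  ψ = [3, 3, 3, 3]  (obs o_1=1)
t=2: δ = [4.823e-04, 4.823e-04, 6.028e-04, 4.287e-04]  ψ = [3, 0, 0, 3]  (obs o_2=0)
t=3: δ = [4.465e-05, 2.512e-05, 1.674e-05, 6.028e-05]  ψ = [3, 2, 0, 1]  (obs o_3=4)
backtrack: best end state = 3; path = [3, 0, 1, 3]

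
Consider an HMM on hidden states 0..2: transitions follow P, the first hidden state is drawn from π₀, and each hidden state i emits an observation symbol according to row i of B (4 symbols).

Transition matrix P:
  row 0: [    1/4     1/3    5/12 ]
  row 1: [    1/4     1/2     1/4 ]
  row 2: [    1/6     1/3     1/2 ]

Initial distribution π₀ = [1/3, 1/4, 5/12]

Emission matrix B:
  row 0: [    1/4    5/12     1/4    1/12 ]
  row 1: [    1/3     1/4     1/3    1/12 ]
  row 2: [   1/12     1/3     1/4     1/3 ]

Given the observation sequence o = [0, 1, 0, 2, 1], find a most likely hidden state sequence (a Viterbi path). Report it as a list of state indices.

t=0: δ = [8.333e-02, 8.333e-02, 3.472e-02]  (obs o_0=0)
t=1: δ = [8.681e-03, 1.042e-02, 1.157e-02]  ψ = [0, 1, 0]  (obs o_1=1)
t=2: δ = [6.510e-04, 1.736e-03, 4.823e-04]  ψ = [1, 1, 2]  (obs o_2=0)
t=3: δ = [1.085e-04, 2.894e-04, 1.085e-04]  ψ = [1, 1, 1]  (obs o_3=2)
t=4: δ = [3.014e-05, 3.617e-05, 2.411e-05]  ψ = [1, 1, 1]  (obs o_4=1)
backtrack: best end state = 1; path = [1, 1, 1, 1, 1]

path = [1, 1, 1, 1, 1]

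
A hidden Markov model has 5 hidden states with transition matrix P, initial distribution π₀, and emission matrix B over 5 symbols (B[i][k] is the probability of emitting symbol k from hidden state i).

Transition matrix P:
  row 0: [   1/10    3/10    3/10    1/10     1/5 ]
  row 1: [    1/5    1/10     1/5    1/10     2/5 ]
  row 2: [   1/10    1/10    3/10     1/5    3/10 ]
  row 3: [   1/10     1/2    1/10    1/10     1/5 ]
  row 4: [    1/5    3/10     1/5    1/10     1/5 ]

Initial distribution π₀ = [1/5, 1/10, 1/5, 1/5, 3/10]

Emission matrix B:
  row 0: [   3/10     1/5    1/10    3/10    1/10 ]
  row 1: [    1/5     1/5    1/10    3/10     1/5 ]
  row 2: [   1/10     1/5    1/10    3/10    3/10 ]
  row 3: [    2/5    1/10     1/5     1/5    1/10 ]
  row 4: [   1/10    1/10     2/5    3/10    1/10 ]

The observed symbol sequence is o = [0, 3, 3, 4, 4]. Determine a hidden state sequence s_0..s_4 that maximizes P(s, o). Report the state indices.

t=0: δ = [6.000e-02, 2.000e-02, 2.000e-02, 8.000e-02, 3.000e-02]  (obs o_0=0)
t=1: δ = [2.400e-03, 1.200e-02, 5.400e-03, 1.600e-03, 4.800e-03]  ψ = [3, 3, 0, 3, 3]  (obs o_1=3)
t=2: δ = [7.200e-04, 4.320e-04, 7.200e-04, 2.400e-04, 1.440e-03]  ψ = [1, 4, 1, 1, 1]  (obs o_2=3)
t=3: δ = [2.880e-05, 8.640e-05, 8.640e-05, 1.440e-05, 2.880e-05]  ψ = [4, 4, 4, 2, 4]  (obs o_3=4)
t=4: δ = [1.728e-06, 1.728e-06, 7.776e-06, 1.728e-06, 3.456e-06]  ψ = [1, 0, 2, 2, 1]  (obs o_4=4)
backtrack: best end state = 2; path = [3, 1, 4, 2, 2]

path = [3, 1, 4, 2, 2]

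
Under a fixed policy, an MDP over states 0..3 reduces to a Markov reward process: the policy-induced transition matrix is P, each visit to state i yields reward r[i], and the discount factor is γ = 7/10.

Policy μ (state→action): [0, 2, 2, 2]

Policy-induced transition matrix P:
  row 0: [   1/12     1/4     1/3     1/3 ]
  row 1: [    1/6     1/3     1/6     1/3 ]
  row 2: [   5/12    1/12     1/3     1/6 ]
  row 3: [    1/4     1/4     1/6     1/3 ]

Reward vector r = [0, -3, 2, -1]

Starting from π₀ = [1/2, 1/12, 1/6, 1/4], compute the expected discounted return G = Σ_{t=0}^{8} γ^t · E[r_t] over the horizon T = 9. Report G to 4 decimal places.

t=0: π = [0.5000, 0.0833, 0.1667, 0.2500], E[r] = -0.1667, γ^t·E[r] = -0.166667, running G = -0.166667
t=1: π = [0.1875, 0.2292, 0.2778, 0.3056], E[r] = -0.4375, γ^t·E[r] = -0.306250, running G = -0.472917
t=2: π = [0.2459, 0.2228, 0.2442, 0.2870], E[r] = -0.4670, γ^t·E[r] = -0.228837, running G = -0.701753
t=3: π = [0.2311, 0.2279, 0.2484, 0.2926], E[r] = -0.4795, γ^t·E[r] = -0.164470, running G = -0.866223
t=4: π = [0.2339, 0.2276, 0.2466, 0.2919], E[r] = -0.4816, γ^t·E[r] = -0.115622, running G = -0.981845
t=5: π = [0.2332, 0.2279, 0.2467, 0.2922], E[r] = -0.4824, γ^t·E[r] = -0.081069, running G = -1.062915
t=6: π = [0.2333, 0.2279, 0.2466, 0.2922], E[r] = -0.4825, γ^t·E[r] = -0.056766, running G = -1.119681
t=7: π = [0.2332, 0.2279, 0.2467, 0.2922], E[r] = -0.4826, γ^t·E[r] = -0.039741, running G = -1.159422
t=8: π = [0.2332, 0.2279, 0.2466, 0.2922], E[r] = -0.4826, γ^t·E[r] = -0.027819, running G = -1.187241

G = -1.1872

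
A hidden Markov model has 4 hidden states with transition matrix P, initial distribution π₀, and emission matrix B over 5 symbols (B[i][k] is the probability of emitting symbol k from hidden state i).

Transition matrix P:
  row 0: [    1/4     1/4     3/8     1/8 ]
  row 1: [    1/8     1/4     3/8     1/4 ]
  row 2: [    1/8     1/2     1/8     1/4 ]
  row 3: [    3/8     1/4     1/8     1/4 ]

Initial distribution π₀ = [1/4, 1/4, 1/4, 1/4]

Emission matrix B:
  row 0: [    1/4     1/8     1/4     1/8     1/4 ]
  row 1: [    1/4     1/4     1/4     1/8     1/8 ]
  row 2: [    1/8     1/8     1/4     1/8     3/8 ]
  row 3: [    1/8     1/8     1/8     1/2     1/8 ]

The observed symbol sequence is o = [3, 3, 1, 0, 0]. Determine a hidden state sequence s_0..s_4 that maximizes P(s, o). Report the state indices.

t=0: δ = [3.125e-02, 3.125e-02, 3.125e-02, 1.250e-01]  (obs o_0=3)
t=1: δ = [5.859e-03, 3.906e-03, 1.953e-03, 1.562e-02]  ψ = [3, 3, 3, 3]  (obs o_1=3)
t=2: δ = [7.324e-04, 9.766e-04, 2.747e-04, 4.883e-04]  ψ = [3, 3, 0, 3]  (obs o_2=1)
t=3: δ = [4.578e-05, 6.104e-05, 4.578e-05, 3.052e-05]  ψ = [0, 1, 1, 1]  (obs o_3=0)
t=4: δ = [2.861e-06, 5.722e-06, 2.861e-06, 1.907e-06]  ψ = [0, 2, 1, 1]  (obs o_4=0)
backtrack: best end state = 1; path = [3, 3, 1, 2, 1]

path = [3, 3, 1, 2, 1]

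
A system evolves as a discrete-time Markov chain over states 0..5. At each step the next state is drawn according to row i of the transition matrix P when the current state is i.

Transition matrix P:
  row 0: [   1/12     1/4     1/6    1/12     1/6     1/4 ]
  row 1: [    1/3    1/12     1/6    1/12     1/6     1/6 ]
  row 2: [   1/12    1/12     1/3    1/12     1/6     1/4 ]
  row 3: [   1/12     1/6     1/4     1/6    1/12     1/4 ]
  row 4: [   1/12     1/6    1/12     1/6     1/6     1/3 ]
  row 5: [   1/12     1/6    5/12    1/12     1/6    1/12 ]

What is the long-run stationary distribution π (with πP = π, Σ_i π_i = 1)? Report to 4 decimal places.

π = [0.1191, 0.1431, 0.2593, 0.1053, 0.1579, 0.2153]

Balance equations π_j = Σ_i π_i·P[i][j]:
  π_0 = 1/12·π_0 + 1/3·π_1 + 1/12·π_2 + 1/12·π_3 + 1/12·π_4 + 1/12·π_5
  π_1 = 1/4·π_0 + 1/12·π_1 + 1/12·π_2 + 1/6·π_3 + 1/6·π_4 + 1/6·π_5
  π_2 = 1/6·π_0 + 1/6·π_1 + 1/3·π_2 + 1/4·π_3 + 1/12·π_4 + 5/12·π_5
  π_3 = 1/12·π_0 + 1/12·π_1 + 1/12·π_2 + 1/6·π_3 + 1/6·π_4 + 1/12·π_5
  π_4 = 1/6·π_0 + 1/6·π_1 + 1/6·π_2 + 1/12·π_3 + 1/6·π_4 + 1/6·π_5
  normalize: π_0 + π_1 + π_2 + π_3 + π_4 + π_5 = 1
Solving the linear system gives exactly π = [4399/36936, 1321/9234, 3193/12312, 2/19, 3/19, 3977/18468].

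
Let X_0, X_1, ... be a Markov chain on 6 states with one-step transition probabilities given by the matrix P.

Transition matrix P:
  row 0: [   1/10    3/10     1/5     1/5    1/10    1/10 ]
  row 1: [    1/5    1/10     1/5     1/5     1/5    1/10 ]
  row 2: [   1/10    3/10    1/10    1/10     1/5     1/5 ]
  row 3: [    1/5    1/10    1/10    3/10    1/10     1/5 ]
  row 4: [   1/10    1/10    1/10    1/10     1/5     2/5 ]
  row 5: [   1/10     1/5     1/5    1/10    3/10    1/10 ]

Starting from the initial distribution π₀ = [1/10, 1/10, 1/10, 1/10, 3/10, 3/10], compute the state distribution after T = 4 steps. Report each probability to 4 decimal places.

π = [0.1337, 0.1755, 0.1498, 0.1633, 0.1894, 0.1883]

t=0: π = [0.1000, 0.1000, 0.1000, 0.1000, 0.3000, 0.3000]
t=1: π = [0.1200, 0.1700, 0.1500, 0.1400, 0.2100, 0.2100]
t=2: π = [0.1310, 0.1750, 0.1500, 0.1570, 0.1950, 0.1920]
t=3: π = [0.1332, 0.1754, 0.1498, 0.1620, 0.1904, 0.1892]
t=4: π = [0.1337, 0.1755, 0.1498, 0.1633, 0.1894, 0.1883]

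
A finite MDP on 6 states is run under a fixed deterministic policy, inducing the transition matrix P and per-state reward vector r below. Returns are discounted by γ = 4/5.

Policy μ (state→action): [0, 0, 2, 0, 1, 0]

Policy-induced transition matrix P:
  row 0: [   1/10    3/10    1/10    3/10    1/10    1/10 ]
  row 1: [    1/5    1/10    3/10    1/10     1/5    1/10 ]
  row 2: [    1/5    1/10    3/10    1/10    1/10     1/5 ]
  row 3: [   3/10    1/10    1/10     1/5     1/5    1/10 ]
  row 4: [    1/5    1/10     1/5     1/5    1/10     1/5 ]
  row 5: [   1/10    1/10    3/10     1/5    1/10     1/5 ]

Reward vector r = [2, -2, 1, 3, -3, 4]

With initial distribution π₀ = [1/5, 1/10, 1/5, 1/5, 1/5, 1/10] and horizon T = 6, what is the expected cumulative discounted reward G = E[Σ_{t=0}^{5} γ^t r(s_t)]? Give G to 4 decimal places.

t=0: π = [0.2000, 0.1000, 0.2000, 0.2000, 0.2000, 0.1000], E[r] = 0.8000, γ^t·E[r] = 0.800000, running G = 0.800000
t=1: π = [0.1900, 0.1400, 0.2000, 0.1900, 0.1300, 0.1500], E[r] = 1.0800, γ^t·E[r] = 0.864000, running G = 1.664000
t=2: π = [0.1850, 0.1380, 0.2110, 0.1850, 0.1330, 0.1480], E[r] = 1.0530, γ^t·E[r] = 0.673920, running G = 2.337920
t=3: π = [0.1852, 0.1370, 0.2127, 0.1836, 0.1323, 0.1492], E[r] = 1.0598, γ^t·E[r] = 0.542618, running G = 2.880538
t=4: π = [0.1849, 0.1370, 0.2130, 0.1836, 0.1321, 0.1494], E[r] = 1.0609, γ^t·E[r] = 0.434553, running G = 3.315090
t=5: π = [0.1849, 0.1370, 0.2131, 0.1835, 0.1321, 0.1494], E[r] = 1.0611, γ^t·E[r] = 0.347686, running G = 3.662777

G = 3.6628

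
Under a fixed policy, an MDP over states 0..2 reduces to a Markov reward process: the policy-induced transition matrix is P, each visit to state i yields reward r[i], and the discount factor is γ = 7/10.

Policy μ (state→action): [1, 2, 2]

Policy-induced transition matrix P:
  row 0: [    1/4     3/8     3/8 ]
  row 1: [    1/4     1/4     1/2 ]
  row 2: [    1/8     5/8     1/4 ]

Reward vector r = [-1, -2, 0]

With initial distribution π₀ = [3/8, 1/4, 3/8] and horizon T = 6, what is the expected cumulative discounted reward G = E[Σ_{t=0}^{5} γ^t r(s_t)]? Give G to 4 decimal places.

t=0: π = [0.3750, 0.2500, 0.3750], E[r] = -0.8750, γ^t·E[r] = -0.875000, running G = -0.875000
t=1: π = [0.2031, 0.4375, 0.3594], E[r] = -1.0781, γ^t·E[r] = -0.754688, running G = -1.629688
t=2: π = [0.2051, 0.4102, 0.3848], E[r] = -1.0254, γ^t·E[r] = -0.502441, running G = -2.132129
t=3: π = [0.2019, 0.4199, 0.3782], E[r] = -1.0417, γ^t·E[r] = -0.357320, running G = -2.489448
t=4: π = [0.2027, 0.4171, 0.3802], E[r] = -1.0368, γ^t·E[r] = -0.248944, running G = -2.738393
t=5: π = [0.2025, 0.4179, 0.3796], E[r] = -1.0383, γ^t·E[r] = -0.174510, running G = -2.912903

G = -2.9129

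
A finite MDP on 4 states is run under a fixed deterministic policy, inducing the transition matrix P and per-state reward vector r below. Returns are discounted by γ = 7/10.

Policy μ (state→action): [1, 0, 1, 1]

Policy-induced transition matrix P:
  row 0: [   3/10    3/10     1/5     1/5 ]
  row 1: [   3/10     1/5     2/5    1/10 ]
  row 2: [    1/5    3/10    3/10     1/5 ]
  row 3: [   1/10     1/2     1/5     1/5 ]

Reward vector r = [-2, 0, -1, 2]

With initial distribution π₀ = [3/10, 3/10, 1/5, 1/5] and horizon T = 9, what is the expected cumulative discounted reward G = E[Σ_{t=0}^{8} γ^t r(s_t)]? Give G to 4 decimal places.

G = -1.3321

t=0: π = [0.3000, 0.3000, 0.2000, 0.2000], E[r] = -0.4000, γ^t·E[r] = -0.400000, running G = -0.400000
t=1: π = [0.2400, 0.3100, 0.2800, 0.1700], E[r] = -0.4200, γ^t·E[r] = -0.294000, running G = -0.694000
t=2: π = [0.2380, 0.3030, 0.2900, 0.1690], E[r] = -0.4280, γ^t·E[r] = -0.209720, running G = -0.903720
t=3: π = [0.2372, 0.3035, 0.2896, 0.1697], E[r] = -0.4246, γ^t·E[r] = -0.145638, running G = -1.049358
t=4: π = [0.2371, 0.3036, 0.2897, 0.1697], E[r] = -0.4246, γ^t·E[r] = -0.101937, running G = -1.151295
t=5: π = [0.2371, 0.3036, 0.2897, 0.1696], E[r] = -0.4246, γ^t·E[r] = -0.071364, running G = -1.222659
t=6: π = [0.2371, 0.3036, 0.2897, 0.1696], E[r] = -0.4246, γ^t·E[r] = -0.049954, running G = -1.272613
t=7: π = [0.2371, 0.3036, 0.2897, 0.1696], E[r] = -0.4246, γ^t·E[r] = -0.034968, running G = -1.307581
t=8: π = [0.2371, 0.3036, 0.2897, 0.1696], E[r] = -0.4246, γ^t·E[r] = -0.024478, running G = -1.332058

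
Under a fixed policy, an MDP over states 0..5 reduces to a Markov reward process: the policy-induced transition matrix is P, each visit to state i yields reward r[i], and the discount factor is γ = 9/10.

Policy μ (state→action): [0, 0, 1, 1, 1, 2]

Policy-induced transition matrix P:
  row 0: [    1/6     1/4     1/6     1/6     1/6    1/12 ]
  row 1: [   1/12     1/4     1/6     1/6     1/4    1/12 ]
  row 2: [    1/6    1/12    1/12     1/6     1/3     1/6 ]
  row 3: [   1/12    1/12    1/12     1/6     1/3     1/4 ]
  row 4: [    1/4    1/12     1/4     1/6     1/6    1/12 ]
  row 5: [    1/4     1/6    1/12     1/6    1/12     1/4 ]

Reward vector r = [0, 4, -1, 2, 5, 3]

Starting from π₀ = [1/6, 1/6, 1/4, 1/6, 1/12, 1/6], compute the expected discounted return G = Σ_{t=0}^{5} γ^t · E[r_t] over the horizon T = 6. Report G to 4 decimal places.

t=0: π = [0.1667, 0.1667, 0.2500, 0.1667, 0.0833, 0.1667], E[r] = 1.6667, γ^t·E[r] = 1.666667, running G = 1.666667
t=1: π = [0.1597, 0.1528, 0.1250, 0.1667, 0.2361, 0.1597], E[r] = 2.4792, γ^t·E[r] = 2.231250, running G = 3.897917
t=2: π = [0.1730, 0.1487, 0.1487, 0.1667, 0.2147, 0.1481], E[r] = 2.2975, γ^t·E[r] = 1.860938, running G = 5.758854
t=3: π = [0.1706, 0.1493, 0.1459, 0.1667, 0.2193, 0.1482], E[r] = 2.3256, γ^t·E[r] = 1.695375, running G = 7.454229
t=4: π = [0.1710, 0.1490, 0.1465, 0.1667, 0.2189, 0.1480], E[r] = 2.3210, γ^t·E[r] = 1.522818, running G = 8.977048
t=5: π = [0.1709, 0.1490, 0.1465, 0.1667, 0.2190, 0.1480], E[r] = 2.3215, γ^t·E[r] = 1.370852, running G = 10.347899

G = 10.3479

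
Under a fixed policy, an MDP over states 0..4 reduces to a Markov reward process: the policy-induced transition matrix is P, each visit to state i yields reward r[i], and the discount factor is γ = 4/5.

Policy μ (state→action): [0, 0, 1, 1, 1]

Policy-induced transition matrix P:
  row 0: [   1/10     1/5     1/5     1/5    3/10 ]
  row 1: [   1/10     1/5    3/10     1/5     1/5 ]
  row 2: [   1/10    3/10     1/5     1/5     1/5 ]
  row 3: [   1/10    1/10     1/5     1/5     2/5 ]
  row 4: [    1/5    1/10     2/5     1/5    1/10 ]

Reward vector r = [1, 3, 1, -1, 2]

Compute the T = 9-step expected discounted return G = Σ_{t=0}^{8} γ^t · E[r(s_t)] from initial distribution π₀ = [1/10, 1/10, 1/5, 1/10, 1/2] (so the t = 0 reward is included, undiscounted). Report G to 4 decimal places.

t=0: π = [0.1000, 0.1000, 0.2000, 0.1000, 0.5000], E[r] = 1.5000, γ^t·E[r] = 1.500000, running G = 1.500000
t=1: π = [0.1500, 0.1600, 0.3100, 0.2000, 0.1800], E[r] = 1.1000, γ^t·E[r] = 0.880000, running G = 2.380000
t=2: π = [0.1180, 0.1930, 0.2520, 0.2000, 0.2370], E[r] = 1.2230, γ^t·E[r] = 0.782720, running G = 3.162720
t=3: π = [0.1237, 0.1815, 0.2667, 0.2000, 0.2281], E[r] = 1.1911, γ^t·E[r] = 0.609843, running G = 3.772563
t=4: π = [0.1228, 0.1839, 0.2638, 0.2000, 0.2296], E[r] = 1.1973, γ^t·E[r] = 0.490406, running G = 4.262969
t=5: π = [0.1230, 0.1834, 0.2643, 0.2000, 0.2293], E[r] = 1.1962, γ^t·E[r] = 0.391960, running G = 4.654929
t=6: π = [0.1229, 0.1835, 0.2642, 0.2000, 0.2294], E[r] = 1.1964, γ^t·E[r] = 0.313618, running G = 4.968547
t=7: π = [0.1229, 0.1835, 0.2642, 0.2000, 0.2294], E[r] = 1.1963, γ^t·E[r] = 0.250888, running G = 5.219435
t=8: π = [0.1229, 0.1835, 0.2642, 0.2000, 0.2294], E[r] = 1.1963, γ^t·E[r] = 0.200711, running G = 5.420146

G = 5.4201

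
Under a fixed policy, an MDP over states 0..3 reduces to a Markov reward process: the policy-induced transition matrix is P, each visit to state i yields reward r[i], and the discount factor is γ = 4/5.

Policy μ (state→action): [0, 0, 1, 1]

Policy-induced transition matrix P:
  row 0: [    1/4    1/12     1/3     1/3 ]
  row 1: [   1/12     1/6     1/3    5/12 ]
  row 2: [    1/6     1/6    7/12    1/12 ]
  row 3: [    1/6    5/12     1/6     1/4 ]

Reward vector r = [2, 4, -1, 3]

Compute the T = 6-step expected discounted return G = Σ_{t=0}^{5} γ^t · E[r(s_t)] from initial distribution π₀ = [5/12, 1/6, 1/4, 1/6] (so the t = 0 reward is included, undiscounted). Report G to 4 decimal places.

t=0: π = [0.4167, 0.1667, 0.2500, 0.1667], E[r] = 1.7500, γ^t·E[r] = 1.750000, running G = 1.750000
t=1: π = [0.1875, 0.1736, 0.3681, 0.2708], E[r] = 1.5139, γ^t·E[r] = 1.211111, running G = 2.961111
t=2: π = [0.1678, 0.2188, 0.3802, 0.2332], E[r] = 1.5301, γ^t·E[r] = 0.979259, running G = 3.940370
t=3: π = [0.1624, 0.2110, 0.3895, 0.2371], E[r] = 1.4905, γ^t·E[r] = 0.763136, running G = 4.703506
t=4: π = [0.1626, 0.2124, 0.3912, 0.2338], E[r] = 1.4850, γ^t·E[r] = 0.608249, running G = 5.311755
t=5: π = [0.1625, 0.2116, 0.3922, 0.2338], E[r] = 1.4804, γ^t·E[r] = 0.485085, running G = 5.796840

G = 5.7968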